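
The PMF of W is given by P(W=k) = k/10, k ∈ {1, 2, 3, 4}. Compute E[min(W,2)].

E[min(W,2)] = Σ min(w,2)·P(W=w)
 = 1·1/10 + 2·1/5 + 2·3/10 + 2·2/5
 = 1/10 + 2/5 + 3/5 + 4/5
 = 19/10

1.9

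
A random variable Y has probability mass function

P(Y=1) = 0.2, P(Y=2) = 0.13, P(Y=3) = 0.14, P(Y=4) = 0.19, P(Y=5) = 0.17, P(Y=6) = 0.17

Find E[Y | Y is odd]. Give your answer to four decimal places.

P(Y is odd) = 0.2 + 0.14 + 0.17 = 0.51.
E[Y | Y is odd] = [1·0.2 + 3·0.14 + 5·0.17] / 0.51
 = 1.47 / 0.51
 = 49/17

2.8824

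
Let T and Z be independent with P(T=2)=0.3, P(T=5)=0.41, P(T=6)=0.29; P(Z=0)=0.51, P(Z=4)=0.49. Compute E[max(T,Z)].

E[max(T,Z)] = Σ_t Σ_z max(t,z) · P(T=t)P(Z=z)
 = 2·0.153 + 4·0.147 + 5·0.2091 + 5·0.2009 + 6·0.1479 + 6·0.1421
 = 0.306 + 0.588 + 1.0455 + 1.0045 + 0.8874 + 0.8526
 = 4.684

4.684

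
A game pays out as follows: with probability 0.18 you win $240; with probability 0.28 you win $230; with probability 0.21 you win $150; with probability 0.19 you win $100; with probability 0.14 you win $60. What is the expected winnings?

166.5

E[payout] = 240·0.18 + 230·0.28 + 150·0.21 + 100·0.19 + 60·0.14
 = 43.2 + 64.4 + 31.5 + 19 + 8.4
 = 166.5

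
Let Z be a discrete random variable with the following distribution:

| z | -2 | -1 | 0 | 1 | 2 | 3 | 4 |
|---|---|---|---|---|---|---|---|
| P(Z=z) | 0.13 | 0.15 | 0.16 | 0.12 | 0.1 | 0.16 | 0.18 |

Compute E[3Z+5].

8.33

E[3Z+5] = Σ (3z+5)·P(Z=z)
 = (-1)·0.13 + 2·0.15 + 5·0.16 + 8·0.12 + 11·0.1 + 14·0.16 + 17·0.18
 = (-0.13) + 0.3 + 0.8 + 0.96 + 1.1 + 2.24 + 3.06
 = 8.33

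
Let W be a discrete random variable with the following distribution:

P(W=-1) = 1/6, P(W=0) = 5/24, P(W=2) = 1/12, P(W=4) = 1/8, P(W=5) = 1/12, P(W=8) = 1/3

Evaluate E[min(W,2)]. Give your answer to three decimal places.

1.083

E[min(W,2)] = Σ min(w,2)·P(W=w)
 = (-1)·1/6 + 0·5/24 + 2·1/12 + 2·1/8 + 2·1/12 + 2·1/3
 = (-1/6) + 0 + 1/6 + 1/4 + 1/6 + 2/3
 = 13/12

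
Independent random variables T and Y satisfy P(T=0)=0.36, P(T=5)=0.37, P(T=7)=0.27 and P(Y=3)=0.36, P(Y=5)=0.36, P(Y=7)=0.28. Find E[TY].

E[TY] = Σ_t Σ_y ty · P(T=t)P(Y=y)
 = 0·0.1296 + 0·0.1296 + 0·0.1008 + 15·0.1332 + 25·0.1332 + 35·0.1036 + 21·0.0972 + 35·0.0972 + 49·0.0756
 = 0 + 0 + 0 + 1.998 + 3.33 + 3.626 + 2.0412 + 3.402 + 3.7044
 = 18.1016

18.1016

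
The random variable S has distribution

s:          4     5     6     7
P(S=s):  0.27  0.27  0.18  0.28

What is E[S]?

E[S] = Σ s·P(S=s)
 = 4·0.27 + 5·0.27 + 6·0.18 + 7·0.28
 = 1.08 + 1.35 + 1.08 + 1.96
 = 5.47

5.47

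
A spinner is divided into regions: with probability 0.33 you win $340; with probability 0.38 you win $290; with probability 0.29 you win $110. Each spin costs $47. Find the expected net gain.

207.3

E[payout] = 340·0.33 + 290·0.38 + 110·0.29
 = 112.2 + 110.2 + 31.9
 = 254.3
Net = 254.3 - 47 = 207.3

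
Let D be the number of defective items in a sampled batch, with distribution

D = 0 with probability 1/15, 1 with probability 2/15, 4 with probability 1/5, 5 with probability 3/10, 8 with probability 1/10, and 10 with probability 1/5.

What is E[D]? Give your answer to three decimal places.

5.233

E[D] = Σ d·P(D=d)
 = 0·1/15 + 1·2/15 + 4·1/5 + 5·3/10 + 8·1/10 + 10·1/5
 = 0 + 2/15 + 4/5 + 3/2 + 4/5 + 2
 = 157/30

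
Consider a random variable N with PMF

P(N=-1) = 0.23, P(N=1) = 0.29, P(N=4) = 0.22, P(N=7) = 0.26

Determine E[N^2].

E[N^2] = Σ n^2·P(N=n)
 = 1·0.23 + 1·0.29 + 16·0.22 + 49·0.26
 = 0.23 + 0.29 + 3.52 + 12.74
 = 16.78

16.78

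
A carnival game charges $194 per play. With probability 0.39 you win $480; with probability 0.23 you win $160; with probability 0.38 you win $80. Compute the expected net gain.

E[payout] = 480·0.39 + 160·0.23 + 80·0.38
 = 187.2 + 36.8 + 30.4
 = 254.4
Net = 254.4 - 194 = 60.4

60.4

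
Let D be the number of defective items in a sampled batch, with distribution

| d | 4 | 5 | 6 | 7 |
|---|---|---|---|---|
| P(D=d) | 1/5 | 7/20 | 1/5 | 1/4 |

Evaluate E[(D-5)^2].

1.4

E[(D-5)^2] = Σ (d-5)^2·P(D=d)
 = 1·1/5 + 0·7/20 + 1·1/5 + 4·1/4
 = 1/5 + 0 + 1/5 + 1
 = 7/5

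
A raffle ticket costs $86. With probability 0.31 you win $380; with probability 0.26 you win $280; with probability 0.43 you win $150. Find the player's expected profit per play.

E[payout] = 380·0.31 + 280·0.26 + 150·0.43
 = 117.8 + 72.8 + 64.5
 = 255.1
Net = 255.1 - 86 = 169.1

169.1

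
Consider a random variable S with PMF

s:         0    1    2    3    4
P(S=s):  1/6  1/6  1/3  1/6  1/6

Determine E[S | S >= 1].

P(S >= 1) = 1/6 + 1/3 + 1/6 + 1/6 = 5/6.
E[S | S >= 1] = [1·1/6 + 2·1/3 + 3·1/6 + 4·1/6] / (5/6)
 = 2 / (5/6)
 = 12/5

2.4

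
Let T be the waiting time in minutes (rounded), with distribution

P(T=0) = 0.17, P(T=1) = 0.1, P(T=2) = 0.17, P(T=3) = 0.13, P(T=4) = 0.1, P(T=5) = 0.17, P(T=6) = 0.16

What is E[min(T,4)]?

2.55

E[min(T,4)] = Σ min(t,4)·P(T=t)
 = 0·0.17 + 1·0.1 + 2·0.17 + 3·0.13 + 4·0.1 + 4·0.17 + 4·0.16
 = 0 + 0.1 + 0.34 + 0.39 + 0.4 + 0.68 + 0.64
 = 2.55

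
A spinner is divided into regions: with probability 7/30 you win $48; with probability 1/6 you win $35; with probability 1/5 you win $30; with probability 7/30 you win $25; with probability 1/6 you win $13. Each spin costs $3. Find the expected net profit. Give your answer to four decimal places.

E[payout] = 48·7/30 + 35·1/6 + 30·1/5 + 25·7/30 + 13·1/6
 = 56/5 + 35/6 + 6 + 35/6 + 13/6
 = 931/30
Net = 931/30 - 3 = 841/30

28.0333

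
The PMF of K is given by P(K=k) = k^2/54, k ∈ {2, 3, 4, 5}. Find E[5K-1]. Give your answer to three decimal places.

E[5K-1] = Σ (5k-1)·P(K=k)
 = 9·2/27 + 14·1/6 + 19·8/27 + 24·25/54
 = 2/3 + 7/3 + 152/27 + 100/9
 = 533/27

19.741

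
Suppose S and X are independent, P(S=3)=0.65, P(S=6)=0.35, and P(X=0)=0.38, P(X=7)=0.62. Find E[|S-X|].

3.368

E[|S-X|] = Σ_s Σ_x |s-x| · P(S=s)P(X=x)
 = 3·0.247 + 4·0.403 + 6·0.133 + 1·0.217
 = 0.741 + 1.612 + 0.798 + 0.217
 = 3.368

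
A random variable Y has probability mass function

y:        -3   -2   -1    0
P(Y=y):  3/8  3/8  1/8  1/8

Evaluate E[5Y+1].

-9

E[5Y+1] = Σ (5y+1)·P(Y=y)
 = (-14)·3/8 + (-9)·3/8 + (-4)·1/8 + 1·1/8
 = (-21/4) + (-27/8) + (-1/2) + 1/8
 = -9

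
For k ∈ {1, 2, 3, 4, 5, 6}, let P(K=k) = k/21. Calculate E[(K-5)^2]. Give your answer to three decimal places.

2.667

E[(K-5)^2] = Σ (k-5)^2·P(K=k)
 = 16·1/21 + 9·2/21 + 4·1/7 + 1·4/21 + 0·5/21 + 1·2/7
 = 16/21 + 6/7 + 4/7 + 4/21 + 0 + 2/7
 = 8/3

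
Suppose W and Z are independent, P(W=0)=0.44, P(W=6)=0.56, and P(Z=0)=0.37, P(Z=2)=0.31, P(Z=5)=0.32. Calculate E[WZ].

E[WZ] = Σ_w Σ_z wz · P(W=w)P(Z=z)
 = 0·0.1628 + 0·0.1364 + 0·0.1408 + 0·0.2072 + 12·0.1736 + 30·0.1792
 = 0 + 0 + 0 + 0 + 2.0832 + 5.376
 = 7.4592

7.4592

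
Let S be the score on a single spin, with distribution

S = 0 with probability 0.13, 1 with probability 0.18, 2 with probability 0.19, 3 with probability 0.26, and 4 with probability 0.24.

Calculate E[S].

E[S] = Σ s·P(S=s)
 = 0·0.13 + 1·0.18 + 2·0.19 + 3·0.26 + 4·0.24
 = 0 + 0.18 + 0.38 + 0.78 + 0.96
 = 2.3

2.3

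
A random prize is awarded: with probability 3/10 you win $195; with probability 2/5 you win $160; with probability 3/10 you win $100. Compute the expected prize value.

152.5

E[payout] = 195·3/10 + 160·2/5 + 100·3/10
 = 117/2 + 64 + 30
 = 305/2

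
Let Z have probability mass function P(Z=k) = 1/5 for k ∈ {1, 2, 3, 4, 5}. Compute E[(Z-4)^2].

3

E[(Z-4)^2] = Σ (z-4)^2·P(Z=z)
 = 9·1/5 + 4·1/5 + 1·1/5 + 0·1/5 + 1·1/5
 = 9/5 + 4/5 + 1/5 + 0 + 1/5
 = 3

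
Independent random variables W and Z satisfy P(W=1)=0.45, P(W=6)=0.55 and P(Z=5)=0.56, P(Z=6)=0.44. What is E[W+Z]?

E[W+Z] = Σ_w Σ_z (w+z) · P(W=w)P(Z=z)
 = 6·0.252 + 7·0.198 + 11·0.308 + 12·0.242
 = 1.512 + 1.386 + 3.388 + 2.904
 = 9.19

9.19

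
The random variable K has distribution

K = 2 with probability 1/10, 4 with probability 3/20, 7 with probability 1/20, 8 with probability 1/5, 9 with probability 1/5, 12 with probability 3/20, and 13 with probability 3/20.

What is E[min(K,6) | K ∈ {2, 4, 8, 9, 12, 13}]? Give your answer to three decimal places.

P(K ∈ {2, 4, 8, 9, 12, 13}) = 1/10 + 3/20 + 1/5 + 1/5 + 3/20 + 3/20 = 19/20.
E[min(K,6) | K ∈ {2, 4, 8, 9, 12, 13}] = [2·1/10 + 4·3/20 + 6·1/5 + 6·1/5 + 6·3/20 + 6·3/20] / (19/20)
 = 5 / (19/20)
 = 100/19

5.263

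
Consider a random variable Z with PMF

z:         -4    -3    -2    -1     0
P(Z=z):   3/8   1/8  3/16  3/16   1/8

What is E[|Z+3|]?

1.3125

E[|Z+3|] = Σ |z+3|·P(Z=z)
 = 1·3/8 + 0·1/8 + 1·3/16 + 2·3/16 + 3·1/8
 = 3/8 + 0 + 3/16 + 3/8 + 3/8
 = 21/16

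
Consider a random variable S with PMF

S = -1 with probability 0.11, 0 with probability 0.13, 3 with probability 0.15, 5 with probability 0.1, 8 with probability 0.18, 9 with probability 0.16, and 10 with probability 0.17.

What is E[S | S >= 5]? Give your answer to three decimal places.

8.328

P(S >= 5) = 0.1 + 0.18 + 0.16 + 0.17 = 0.61.
E[S | S >= 5] = [5·0.1 + 8·0.18 + 9·0.16 + 10·0.17] / 0.61
 = 5.08 / 0.61
 = 508/61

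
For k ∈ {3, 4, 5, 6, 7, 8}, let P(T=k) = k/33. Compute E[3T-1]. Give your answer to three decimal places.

E[3T-1] = Σ (3t-1)·P(T=t)
 = 8·1/11 + 11·4/33 + 14·5/33 + 17·2/11 + 20·7/33 + 23·8/33
 = 8/11 + 4/3 + 70/33 + 34/11 + 140/33 + 184/33
 = 188/11

17.091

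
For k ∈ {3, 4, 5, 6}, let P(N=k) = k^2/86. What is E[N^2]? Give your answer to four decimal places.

26.2558

E[N^2] = Σ n^2·P(N=n)
 = 9·9/86 + 16·8/43 + 25·25/86 + 36·18/43
 = 81/86 + 128/43 + 625/86 + 648/43
 = 1129/43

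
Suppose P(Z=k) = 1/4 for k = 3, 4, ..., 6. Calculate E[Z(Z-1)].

17

E[Z(Z-1)] = Σ z(z-1)·P(Z=z)
 = 6·1/4 + 12·1/4 + 20·1/4 + 30·1/4
 = 3/2 + 3 + 5 + 15/2
 = 17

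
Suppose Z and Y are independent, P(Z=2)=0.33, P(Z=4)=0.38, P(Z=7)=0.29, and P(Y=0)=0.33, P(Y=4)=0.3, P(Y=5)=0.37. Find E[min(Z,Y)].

E[min(Z,Y)] = Σ_z Σ_y min(z,y) · P(Z=z)P(Y=y)
 = 0·0.1089 + 2·0.099 + 2·0.1221 + 0·0.1254 + 4·0.114 + 4·0.1406 + 0·0.0957 + 4·0.087 + 5·0.1073
 = 0 + 0.198 + 0.2442 + 0 + 0.456 + 0.5624 + 0 + 0.348 + 0.5365
 = 2.3451

2.3451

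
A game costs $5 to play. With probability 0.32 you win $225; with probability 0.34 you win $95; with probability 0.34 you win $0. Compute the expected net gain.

99.3

E[payout] = 225·0.32 + 95·0.34 + 0·0.34
 = 72 + 32.3 + 0
 = 104.3
Net = 104.3 - 5 = 99.3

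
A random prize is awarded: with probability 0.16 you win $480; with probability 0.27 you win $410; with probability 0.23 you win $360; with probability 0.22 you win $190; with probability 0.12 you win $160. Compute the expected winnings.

E[payout] = 480·0.16 + 410·0.27 + 360·0.23 + 190·0.22 + 160·0.12
 = 76.8 + 110.7 + 82.8 + 41.8 + 19.2
 = 331.3

331.3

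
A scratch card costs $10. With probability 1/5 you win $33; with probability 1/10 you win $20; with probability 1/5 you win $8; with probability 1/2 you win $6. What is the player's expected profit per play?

E[payout] = 33·1/5 + 20·1/10 + 8·1/5 + 6·1/2
 = 33/5 + 2 + 8/5 + 3
 = 66/5
Net = 66/5 - 10 = 16/5

3.2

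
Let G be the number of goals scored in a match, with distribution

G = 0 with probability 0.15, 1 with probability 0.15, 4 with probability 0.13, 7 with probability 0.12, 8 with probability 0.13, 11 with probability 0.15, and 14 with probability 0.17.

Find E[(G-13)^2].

E[(G-13)^2] = Σ (g-13)^2·P(G=g)
 = 169·0.15 + 144·0.15 + 81·0.13 + 36·0.12 + 25·0.13 + 4·0.15 + 1·0.17
 = 25.35 + 21.6 + 10.53 + 4.32 + 3.25 + 0.6 + 0.17
 = 65.82

65.82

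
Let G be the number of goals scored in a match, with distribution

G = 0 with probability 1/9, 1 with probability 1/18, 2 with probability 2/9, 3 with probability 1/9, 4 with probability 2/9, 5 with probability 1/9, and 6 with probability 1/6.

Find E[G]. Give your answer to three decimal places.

E[G] = Σ g·P(G=g)
 = 0·1/9 + 1·1/18 + 2·2/9 + 3·1/9 + 4·2/9 + 5·1/9 + 6·1/6
 = 0 + 1/18 + 4/9 + 1/3 + 8/9 + 5/9 + 1
 = 59/18

3.278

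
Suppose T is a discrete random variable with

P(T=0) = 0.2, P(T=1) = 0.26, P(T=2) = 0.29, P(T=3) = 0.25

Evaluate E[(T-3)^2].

3.13

E[(T-3)^2] = Σ (t-3)^2·P(T=t)
 = 9·0.2 + 4·0.26 + 1·0.29 + 0·0.25
 = 1.8 + 1.04 + 0.29 + 0
 = 3.13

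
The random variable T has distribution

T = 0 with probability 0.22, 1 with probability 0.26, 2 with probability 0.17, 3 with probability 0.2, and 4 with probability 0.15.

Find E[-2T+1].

-2.6

E[-2T+1] = Σ (-2t+1)·P(T=t)
 = 1·0.22 + (-1)·0.26 + (-3)·0.17 + (-5)·0.2 + (-7)·0.15
 = 0.22 + (-0.26) + (-0.51) + (-1) + (-1.05)
 = -2.6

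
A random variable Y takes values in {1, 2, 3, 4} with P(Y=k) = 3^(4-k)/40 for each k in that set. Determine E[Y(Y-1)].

E[Y(Y-1)] = Σ y(y-1)·P(Y=y)
 = 0·27/40 + 2·9/40 + 6·3/40 + 12·1/40
 = 0 + 9/20 + 9/20 + 3/10
 = 6/5

1.2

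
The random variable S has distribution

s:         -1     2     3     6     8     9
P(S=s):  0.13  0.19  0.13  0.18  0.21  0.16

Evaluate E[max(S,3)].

E[max(S,3)] = Σ max(s,3)·P(S=s)
 = 3·0.13 + 3·0.19 + 3·0.13 + 6·0.18 + 8·0.21 + 9·0.16
 = 0.39 + 0.57 + 0.39 + 1.08 + 1.68 + 1.44
 = 5.55

5.55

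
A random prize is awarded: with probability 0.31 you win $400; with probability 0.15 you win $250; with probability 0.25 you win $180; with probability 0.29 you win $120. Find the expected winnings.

241.3

E[payout] = 400·0.31 + 250·0.15 + 180·0.25 + 120·0.29
 = 124 + 37.5 + 45 + 34.8
 = 241.3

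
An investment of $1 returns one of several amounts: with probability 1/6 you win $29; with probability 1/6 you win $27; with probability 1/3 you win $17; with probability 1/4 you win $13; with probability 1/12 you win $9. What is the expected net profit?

E[payout] = 29·1/6 + 27·1/6 + 17·1/3 + 13·1/4 + 9·1/12
 = 29/6 + 9/2 + 17/3 + 13/4 + 3/4
 = 19
Net = 19 - 1 = 18

18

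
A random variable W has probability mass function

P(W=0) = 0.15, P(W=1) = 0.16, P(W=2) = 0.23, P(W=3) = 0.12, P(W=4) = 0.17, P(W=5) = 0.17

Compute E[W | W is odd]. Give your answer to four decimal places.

P(W is odd) = 0.16 + 0.12 + 0.17 = 0.45.
E[W | W is odd] = [1·0.16 + 3·0.12 + 5·0.17] / 0.45
 = 1.37 / 0.45
 = 137/45

3.0444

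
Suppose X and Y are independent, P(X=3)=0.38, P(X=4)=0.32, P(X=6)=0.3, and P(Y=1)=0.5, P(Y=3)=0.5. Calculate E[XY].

E[XY] = Σ_x Σ_y xy · P(X=x)P(Y=y)
 = 3·0.19 + 9·0.19 + 4·0.16 + 12·0.16 + 6·0.15 + 18·0.15
 = 0.57 + 1.71 + 0.64 + 1.92 + 0.9 + 2.7
 = 8.44

8.44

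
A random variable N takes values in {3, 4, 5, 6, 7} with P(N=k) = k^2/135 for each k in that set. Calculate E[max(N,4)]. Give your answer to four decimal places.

5.8074

E[max(N,4)] = Σ max(n,4)·P(N=n)
 = 4·1/15 + 4·16/135 + 5·5/27 + 6·4/15 + 7·49/135
 = 4/15 + 64/135 + 25/27 + 8/5 + 343/135
 = 784/135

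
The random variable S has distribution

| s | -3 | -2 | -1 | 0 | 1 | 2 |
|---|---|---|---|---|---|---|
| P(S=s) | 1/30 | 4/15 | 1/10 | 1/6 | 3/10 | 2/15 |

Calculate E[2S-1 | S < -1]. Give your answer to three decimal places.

-5.222

P(S < -1) = 1/30 + 4/15 = 3/10.
E[2S-1 | S < -1] = [(-7)·1/30 + (-5)·4/15] / (3/10)
 = -47/30 / (3/10)
 = -47/9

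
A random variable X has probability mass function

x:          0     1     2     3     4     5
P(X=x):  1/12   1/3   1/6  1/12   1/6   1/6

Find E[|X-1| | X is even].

1.8

P(X is even) = 1/12 + 1/6 + 1/6 = 5/12.
E[|X-1| | X is even] = [1·1/12 + 1·1/6 + 3·1/6] / (5/12)
 = 3/4 / (5/12)
 = 9/5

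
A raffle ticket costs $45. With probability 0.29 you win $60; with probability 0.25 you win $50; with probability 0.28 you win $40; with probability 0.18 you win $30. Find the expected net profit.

1.5

E[payout] = 60·0.29 + 50·0.25 + 40·0.28 + 30·0.18
 = 17.4 + 12.5 + 11.2 + 5.4
 = 46.5
Net = 46.5 - 45 = 1.5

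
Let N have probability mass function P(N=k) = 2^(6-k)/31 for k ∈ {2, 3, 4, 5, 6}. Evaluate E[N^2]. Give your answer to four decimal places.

9.2258

E[N^2] = Σ n^2·P(N=n)
 = 4·16/31 + 9·8/31 + 16·4/31 + 25·2/31 + 36·1/31
 = 64/31 + 72/31 + 64/31 + 50/31 + 36/31
 = 286/31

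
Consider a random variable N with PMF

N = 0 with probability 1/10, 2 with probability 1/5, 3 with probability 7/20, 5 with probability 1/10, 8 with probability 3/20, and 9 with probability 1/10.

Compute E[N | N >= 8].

8.4

P(N >= 8) = 3/20 + 1/10 = 1/4.
E[N | N >= 8] = [8·3/20 + 9·1/10] / (1/4)
 = 21/10 / (1/4)
 = 42/5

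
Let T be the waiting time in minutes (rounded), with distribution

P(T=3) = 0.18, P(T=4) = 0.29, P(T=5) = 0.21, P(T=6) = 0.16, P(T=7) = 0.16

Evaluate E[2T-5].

E[2T-5] = Σ (2t-5)·P(T=t)
 = 1·0.18 + 3·0.29 + 5·0.21 + 7·0.16 + 9·0.16
 = 0.18 + 0.87 + 1.05 + 1.12 + 1.44
 = 4.66

4.66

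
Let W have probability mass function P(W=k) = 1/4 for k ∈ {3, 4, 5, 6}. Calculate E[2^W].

E[2^W] = Σ 2^w·P(W=w)
 = 8·1/4 + 16·1/4 + 32·1/4 + 64·1/4
 = 2 + 4 + 8 + 16
 = 30

30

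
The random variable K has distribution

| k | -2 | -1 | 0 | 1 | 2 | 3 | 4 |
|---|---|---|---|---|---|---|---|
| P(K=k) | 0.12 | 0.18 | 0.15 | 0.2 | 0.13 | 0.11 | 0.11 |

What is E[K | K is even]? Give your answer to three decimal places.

0.902

P(K is even) = 0.12 + 0.15 + 0.13 + 0.11 = 0.51.
E[K | K is even] = [(-2)·0.12 + 0·0.15 + 2·0.13 + 4·0.11] / 0.51
 = 0.46 / 0.51
 = 46/51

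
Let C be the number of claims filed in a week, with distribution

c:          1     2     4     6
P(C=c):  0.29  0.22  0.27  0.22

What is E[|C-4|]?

1.75

E[|C-4|] = Σ |c-4|·P(C=c)
 = 3·0.29 + 2·0.22 + 0·0.27 + 2·0.22
 = 0.87 + 0.44 + 0 + 0.44
 = 1.75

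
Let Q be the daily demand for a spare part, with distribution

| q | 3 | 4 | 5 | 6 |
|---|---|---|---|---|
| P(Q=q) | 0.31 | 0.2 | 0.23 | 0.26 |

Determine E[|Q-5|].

E[|Q-5|] = Σ |q-5|·P(Q=q)
 = 2·0.31 + 1·0.2 + 0·0.23 + 1·0.26
 = 0.62 + 0.2 + 0 + 0.26
 = 1.08

1.08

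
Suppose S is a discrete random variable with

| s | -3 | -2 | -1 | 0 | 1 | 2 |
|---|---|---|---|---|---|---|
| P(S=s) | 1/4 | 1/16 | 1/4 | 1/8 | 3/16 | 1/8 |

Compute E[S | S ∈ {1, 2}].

1.4

P(S ∈ {1, 2}) = 3/16 + 1/8 = 5/16.
E[S | S ∈ {1, 2}] = [1·3/16 + 2·1/8] / (5/16)
 = 7/16 / (5/16)
 = 7/5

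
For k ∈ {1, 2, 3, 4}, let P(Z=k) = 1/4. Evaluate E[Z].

E[Z] = Σ z·P(Z=z)
 = 1·1/4 + 2·1/4 + 3·1/4 + 4·1/4
 = 1/4 + 1/2 + 3/4 + 1
 = 5/2

2.5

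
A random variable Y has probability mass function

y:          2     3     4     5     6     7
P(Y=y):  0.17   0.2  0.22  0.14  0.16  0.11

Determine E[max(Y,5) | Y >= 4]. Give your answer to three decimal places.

5.603

P(Y >= 4) = 0.22 + 0.14 + 0.16 + 0.11 = 0.63.
E[max(Y,5) | Y >= 4] = [5·0.22 + 5·0.14 + 6·0.16 + 7·0.11] / 0.63
 = 3.53 / 0.63
 = 353/63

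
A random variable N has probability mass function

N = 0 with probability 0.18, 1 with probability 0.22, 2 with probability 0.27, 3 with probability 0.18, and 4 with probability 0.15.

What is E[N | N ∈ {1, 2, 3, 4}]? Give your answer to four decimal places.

2.3171

P(N ∈ {1, 2, 3, 4}) = 0.22 + 0.27 + 0.18 + 0.15 = 0.82.
E[N | N ∈ {1, 2, 3, 4}] = [1·0.22 + 2·0.27 + 3·0.18 + 4·0.15] / 0.82
 = 1.9 / 0.82
 = 95/41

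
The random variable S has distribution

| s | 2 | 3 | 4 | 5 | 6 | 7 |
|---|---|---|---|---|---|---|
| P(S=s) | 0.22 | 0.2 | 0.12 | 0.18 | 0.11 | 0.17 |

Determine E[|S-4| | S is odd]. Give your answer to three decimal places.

1.618

P(S is odd) = 0.2 + 0.18 + 0.17 = 0.55.
E[|S-4| | S is odd] = [1·0.2 + 1·0.18 + 3·0.17] / 0.55
 = 0.89 / 0.55
 = 89/55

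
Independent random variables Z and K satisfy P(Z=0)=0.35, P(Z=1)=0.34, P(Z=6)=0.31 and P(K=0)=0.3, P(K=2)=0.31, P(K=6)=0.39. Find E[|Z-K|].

E[|Z-K|] = Σ_z Σ_k |z-k| · P(Z=z)P(K=k)
 = 0·0.105 + 2·0.1085 + 6·0.1365 + 1·0.102 + 1·0.1054 + 5·0.1326 + 6·0.093 + 4·0.0961 + 0·0.1209
 = 0 + 0.217 + 0.819 + 0.102 + 0.1054 + 0.663 + 0.558 + 0.3844 + 0
 = 2.8488

2.8488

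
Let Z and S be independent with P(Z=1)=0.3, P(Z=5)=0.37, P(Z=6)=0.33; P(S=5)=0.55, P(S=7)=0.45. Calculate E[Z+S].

E[Z+S] = Σ_z Σ_s (z+s) · P(Z=z)P(S=s)
 = 6·0.165 + 8·0.135 + 10·0.2035 + 12·0.1665 + 11·0.1815 + 13·0.1485
 = 0.99 + 1.08 + 2.035 + 1.998 + 1.9965 + 1.9305
 = 10.03

10.03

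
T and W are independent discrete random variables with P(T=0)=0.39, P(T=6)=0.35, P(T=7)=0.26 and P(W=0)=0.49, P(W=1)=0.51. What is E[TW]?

1.9992

E[TW] = Σ_t Σ_w tw · P(T=t)P(W=w)
 = 0·0.1911 + 0·0.1989 + 0·0.1715 + 6·0.1785 + 0·0.1274 + 7·0.1326
 = 0 + 0 + 0 + 1.071 + 0 + 0.9282
 = 1.9992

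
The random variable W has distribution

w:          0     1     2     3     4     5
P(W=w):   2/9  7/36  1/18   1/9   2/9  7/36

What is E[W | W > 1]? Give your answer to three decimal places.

3.952

P(W > 1) = 1/18 + 1/9 + 2/9 + 7/36 = 7/12.
E[W | W > 1] = [2·1/18 + 3·1/9 + 4·2/9 + 5·7/36] / (7/12)
 = 83/36 / (7/12)
 = 83/21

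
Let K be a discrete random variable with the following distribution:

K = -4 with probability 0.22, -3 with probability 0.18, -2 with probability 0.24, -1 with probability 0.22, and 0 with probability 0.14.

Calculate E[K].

-2.12

E[K] = Σ k·P(K=k)
 = (-4)·0.22 + (-3)·0.18 + (-2)·0.24 + (-1)·0.22 + 0·0.14
 = (-0.88) + (-0.54) + (-0.48) + (-0.22) + 0
 = -2.12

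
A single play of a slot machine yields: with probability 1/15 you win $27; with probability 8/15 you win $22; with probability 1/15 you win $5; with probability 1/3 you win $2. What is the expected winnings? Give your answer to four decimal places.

E[payout] = 27·1/15 + 22·8/15 + 5·1/15 + 2·1/3
 = 9/5 + 176/15 + 1/3 + 2/3
 = 218/15

14.5333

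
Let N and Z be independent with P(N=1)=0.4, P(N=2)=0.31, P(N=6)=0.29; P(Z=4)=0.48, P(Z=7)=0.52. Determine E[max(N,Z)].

E[max(N,Z)] = Σ_n Σ_z max(n,z) · P(N=n)P(Z=z)
 = 4·0.192 + 7·0.208 + 4·0.1488 + 7·0.1612 + 6·0.1392 + 7·0.1508
 = 0.768 + 1.456 + 0.5952 + 1.1284 + 0.8352 + 1.0556
 = 5.8384

5.8384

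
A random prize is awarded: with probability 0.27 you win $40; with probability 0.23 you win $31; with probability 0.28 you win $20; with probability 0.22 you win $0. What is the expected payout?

E[payout] = 40·0.27 + 31·0.23 + 20·0.28 + 0·0.22
 = 10.8 + 7.13 + 5.6 + 0
 = 23.53

23.53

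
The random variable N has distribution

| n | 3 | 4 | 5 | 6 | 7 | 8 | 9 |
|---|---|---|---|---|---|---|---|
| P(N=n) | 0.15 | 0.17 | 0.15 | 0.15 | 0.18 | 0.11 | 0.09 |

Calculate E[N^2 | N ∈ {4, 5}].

P(N ∈ {4, 5}) = 0.17 + 0.15 = 0.32.
E[N^2 | N ∈ {4, 5}] = [16·0.17 + 25·0.15] / 0.32
 = 6.47 / 0.32
 = 647/32

20.21875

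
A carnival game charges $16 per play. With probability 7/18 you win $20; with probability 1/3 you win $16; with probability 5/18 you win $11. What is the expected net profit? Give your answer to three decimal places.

E[payout] = 20·7/18 + 16·1/3 + 11·5/18
 = 70/9 + 16/3 + 55/18
 = 97/6
Net = 97/6 - 16 = 1/6

0.167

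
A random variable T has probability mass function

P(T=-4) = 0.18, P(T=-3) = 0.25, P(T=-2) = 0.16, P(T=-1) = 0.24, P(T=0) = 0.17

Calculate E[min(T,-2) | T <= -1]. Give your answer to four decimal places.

P(T <= -1) = 0.18 + 0.25 + 0.16 + 0.24 = 0.83.
E[min(T,-2) | T <= -1] = [(-4)·0.18 + (-3)·0.25 + (-2)·0.16 + (-2)·0.24] / 0.83
 = -2.27 / 0.83
 = -227/83

-2.7349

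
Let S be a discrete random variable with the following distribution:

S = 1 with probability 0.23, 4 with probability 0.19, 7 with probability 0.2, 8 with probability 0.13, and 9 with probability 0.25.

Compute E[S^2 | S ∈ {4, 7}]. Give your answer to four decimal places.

32.9231

P(S ∈ {4, 7}) = 0.19 + 0.2 = 0.39.
E[S^2 | S ∈ {4, 7}] = [16·0.19 + 49·0.2] / 0.39
 = 12.84 / 0.39
 = 428/13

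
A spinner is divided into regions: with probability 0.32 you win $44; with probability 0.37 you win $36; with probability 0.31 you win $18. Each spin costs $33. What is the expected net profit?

-0.02

E[payout] = 44·0.32 + 36·0.37 + 18·0.31
 = 14.08 + 13.32 + 5.58
 = 32.98
Net = 32.98 - 33 = -0.02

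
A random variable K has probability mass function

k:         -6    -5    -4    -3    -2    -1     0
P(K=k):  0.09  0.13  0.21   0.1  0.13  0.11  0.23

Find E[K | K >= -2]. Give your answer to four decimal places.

P(K >= -2) = 0.13 + 0.11 + 0.23 = 0.47.
E[K | K >= -2] = [(-2)·0.13 + (-1)·0.11 + 0·0.23] / 0.47
 = -0.37 / 0.47
 = -37/47

-0.7872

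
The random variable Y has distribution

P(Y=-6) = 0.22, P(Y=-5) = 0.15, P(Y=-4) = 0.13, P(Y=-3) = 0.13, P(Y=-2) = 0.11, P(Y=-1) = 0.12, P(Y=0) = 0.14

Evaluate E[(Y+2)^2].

E[(Y+2)^2] = Σ (y+2)^2·P(Y=y)
 = 16·0.22 + 9·0.15 + 4·0.13 + 1·0.13 + 0·0.11 + 1·0.12 + 4·0.14
 = 3.52 + 1.35 + 0.52 + 0.13 + 0 + 0.12 + 0.56
 = 6.2

6.2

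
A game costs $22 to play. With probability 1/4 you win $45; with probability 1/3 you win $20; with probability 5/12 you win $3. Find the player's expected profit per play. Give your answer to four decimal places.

E[payout] = 45·1/4 + 20·1/3 + 3·5/12
 = 45/4 + 20/3 + 5/4
 = 115/6
Net = 115/6 - 22 = -17/6

-2.8333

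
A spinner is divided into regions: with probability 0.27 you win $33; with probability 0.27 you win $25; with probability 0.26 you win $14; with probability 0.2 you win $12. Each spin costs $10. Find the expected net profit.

11.7

E[payout] = 33·0.27 + 25·0.27 + 14·0.26 + 12·0.2
 = 8.91 + 6.75 + 3.64 + 2.4
 = 21.7
Net = 21.7 - 10 = 11.7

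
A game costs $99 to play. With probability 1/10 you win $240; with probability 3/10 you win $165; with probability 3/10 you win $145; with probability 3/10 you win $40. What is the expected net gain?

E[payout] = 240·1/10 + 165·3/10 + 145·3/10 + 40·3/10
 = 24 + 99/2 + 87/2 + 12
 = 129
Net = 129 - 99 = 30

30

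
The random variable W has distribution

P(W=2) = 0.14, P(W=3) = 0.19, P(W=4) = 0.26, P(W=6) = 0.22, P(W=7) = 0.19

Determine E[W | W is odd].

P(W is odd) = 0.19 + 0.19 = 0.38.
E[W | W is odd] = [3·0.19 + 7·0.19] / 0.38
 = 1.9 / 0.38
 = 5

5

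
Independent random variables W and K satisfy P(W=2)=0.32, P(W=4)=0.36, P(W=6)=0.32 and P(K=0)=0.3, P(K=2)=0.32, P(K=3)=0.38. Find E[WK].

E[WK] = Σ_w Σ_k wk · P(W=w)P(K=k)
 = 0·0.096 + 4·0.1024 + 6·0.1216 + 0·0.108 + 8·0.1152 + 12·0.1368 + 0·0.096 + 12·0.1024 + 18·0.1216
 = 0 + 0.4096 + 0.7296 + 0 + 0.9216 + 1.6416 + 0 + 1.2288 + 2.1888
 = 7.12

7.12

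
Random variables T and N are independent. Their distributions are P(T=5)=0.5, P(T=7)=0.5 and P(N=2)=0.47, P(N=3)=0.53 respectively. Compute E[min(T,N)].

2.53

E[min(T,N)] = Σ_t Σ_n min(t,n) · P(T=t)P(N=n)
 = 2·0.235 + 3·0.265 + 2·0.235 + 3·0.265
 = 0.47 + 0.795 + 0.47 + 0.795
 = 2.53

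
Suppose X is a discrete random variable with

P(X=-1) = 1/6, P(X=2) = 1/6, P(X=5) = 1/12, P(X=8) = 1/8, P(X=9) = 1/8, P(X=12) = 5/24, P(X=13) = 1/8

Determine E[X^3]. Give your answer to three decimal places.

E[X^3] = Σ x^3·P(X=x)
 = (-1)·1/6 + 8·1/6 + 125·1/12 + 512·1/8 + 729·1/8 + 1728·5/24 + 2197·1/8
 = (-1/6) + 4/3 + 125/12 + 64 + 729/8 + 360 + 2197/8
 = 2404/3

801.333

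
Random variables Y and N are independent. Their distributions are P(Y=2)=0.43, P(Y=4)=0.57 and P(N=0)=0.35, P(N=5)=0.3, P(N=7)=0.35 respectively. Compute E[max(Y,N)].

5.049

E[max(Y,N)] = Σ_y Σ_n max(y,n) · P(Y=y)P(N=n)
 = 2·0.1505 + 5·0.129 + 7·0.1505 + 4·0.1995 + 5·0.171 + 7·0.1995
 = 0.301 + 0.645 + 1.0535 + 0.798 + 0.855 + 1.3965
 = 5.049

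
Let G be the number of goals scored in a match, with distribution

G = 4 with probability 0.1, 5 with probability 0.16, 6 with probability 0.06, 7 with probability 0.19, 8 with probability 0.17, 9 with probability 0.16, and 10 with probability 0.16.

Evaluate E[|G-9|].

E[|G-9|] = Σ |g-9|·P(G=g)
 = 5·0.1 + 4·0.16 + 3·0.06 + 2·0.19 + 1·0.17 + 0·0.16 + 1·0.16
 = 0.5 + 0.64 + 0.18 + 0.38 + 0.17 + 0 + 0.16
 = 2.03

2.03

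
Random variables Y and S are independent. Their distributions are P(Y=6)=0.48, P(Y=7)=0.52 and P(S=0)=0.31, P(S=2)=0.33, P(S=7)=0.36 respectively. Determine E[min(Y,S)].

3.0072

E[min(Y,S)] = Σ_y Σ_s min(y,s) · P(Y=y)P(S=s)
 = 0·0.1488 + 2·0.1584 + 6·0.1728 + 0·0.1612 + 2·0.1716 + 7·0.1872
 = 0 + 0.3168 + 1.0368 + 0 + 0.3432 + 1.3104
 = 3.0072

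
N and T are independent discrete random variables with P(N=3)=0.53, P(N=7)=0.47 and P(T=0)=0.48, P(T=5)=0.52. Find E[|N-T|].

E[|N-T|] = Σ_n Σ_t |n-t| · P(N=n)P(T=t)
 = 3·0.2544 + 2·0.2756 + 7·0.2256 + 2·0.2444
 = 0.7632 + 0.5512 + 1.5792 + 0.4888
 = 3.3824

3.3824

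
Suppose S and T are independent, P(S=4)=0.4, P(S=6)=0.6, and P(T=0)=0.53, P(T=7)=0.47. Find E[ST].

E[ST] = Σ_s Σ_t st · P(S=s)P(T=t)
 = 0·0.212 + 28·0.188 + 0·0.318 + 42·0.282
 = 0 + 5.264 + 0 + 11.844
 = 17.108

17.108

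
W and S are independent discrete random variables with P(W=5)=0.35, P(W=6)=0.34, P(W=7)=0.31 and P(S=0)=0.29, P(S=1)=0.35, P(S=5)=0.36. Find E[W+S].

E[W+S] = Σ_w Σ_s (w+s) · P(W=w)P(S=s)
 = 5·0.1015 + 6·0.1225 + 10·0.126 + 6·0.0986 + 7·0.119 + 11·0.1224 + 7·0.0899 + 8·0.1085 + 12·0.1116
 = 0.5075 + 0.735 + 1.26 + 0.5916 + 0.833 + 1.3464 + 0.6293 + 0.868 + 1.3392
 = 8.11

8.11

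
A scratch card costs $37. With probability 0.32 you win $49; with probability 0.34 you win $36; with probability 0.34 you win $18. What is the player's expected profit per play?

E[payout] = 49·0.32 + 36·0.34 + 18·0.34
 = 15.68 + 12.24 + 6.12
 = 34.04
Net = 34.04 - 37 = -2.96

-2.96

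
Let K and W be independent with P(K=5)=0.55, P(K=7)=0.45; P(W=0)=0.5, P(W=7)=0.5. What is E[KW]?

E[KW] = Σ_k Σ_w kw · P(K=k)P(W=w)
 = 0·0.275 + 35·0.275 + 0·0.225 + 49·0.225
 = 0 + 9.625 + 0 + 11.025
 = 20.65

20.65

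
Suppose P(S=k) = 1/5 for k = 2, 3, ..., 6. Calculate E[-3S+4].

E[-3S+4] = Σ (-3s+4)·P(S=s)
 = (-2)·1/5 + (-5)·1/5 + (-8)·1/5 + (-11)·1/5 + (-14)·1/5
 = (-2/5) + (-1) + (-8/5) + (-11/5) + (-14/5)
 = -8

-8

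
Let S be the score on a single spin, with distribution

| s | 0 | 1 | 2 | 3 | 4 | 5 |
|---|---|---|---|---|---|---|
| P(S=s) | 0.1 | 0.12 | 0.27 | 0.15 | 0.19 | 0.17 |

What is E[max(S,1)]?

E[max(S,1)] = Σ max(s,1)·P(S=s)
 = 1·0.1 + 1·0.12 + 2·0.27 + 3·0.15 + 4·0.19 + 5·0.17
 = 0.1 + 0.12 + 0.54 + 0.45 + 0.76 + 0.85
 = 2.82

2.82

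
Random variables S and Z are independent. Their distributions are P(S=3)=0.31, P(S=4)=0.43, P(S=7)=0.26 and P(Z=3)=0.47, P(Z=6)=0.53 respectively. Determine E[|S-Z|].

1.7774

E[|S-Z|] = Σ_s Σ_z |s-z| · P(S=s)P(Z=z)
 = 0·0.1457 + 3·0.1643 + 1·0.2021 + 2·0.2279 + 4·0.1222 + 1·0.1378
 = 0 + 0.4929 + 0.2021 + 0.4558 + 0.4888 + 0.1378
 = 1.7774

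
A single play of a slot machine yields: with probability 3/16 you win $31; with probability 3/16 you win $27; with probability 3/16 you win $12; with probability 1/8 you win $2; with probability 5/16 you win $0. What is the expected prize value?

E[payout] = 31·3/16 + 27·3/16 + 12·3/16 + 2·1/8 + 0·5/16
 = 93/16 + 81/16 + 9/4 + 1/4 + 0
 = 107/8

13.375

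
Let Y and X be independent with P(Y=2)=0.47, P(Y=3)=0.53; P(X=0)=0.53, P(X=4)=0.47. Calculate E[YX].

E[YX] = Σ_y Σ_x yx · P(Y=y)P(X=x)
 = 0·0.2491 + 8·0.2209 + 0·0.2809 + 12·0.2491
 = 0 + 1.7672 + 0 + 2.9892
 = 4.7564

4.7564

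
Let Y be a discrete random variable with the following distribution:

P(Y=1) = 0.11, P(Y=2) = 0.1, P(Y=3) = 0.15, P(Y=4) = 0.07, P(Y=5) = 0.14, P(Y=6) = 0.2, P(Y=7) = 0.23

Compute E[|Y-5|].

E[|Y-5|] = Σ |y-5|·P(Y=y)
 = 4·0.11 + 3·0.1 + 2·0.15 + 1·0.07 + 0·0.14 + 1·0.2 + 2·0.23
 = 0.44 + 0.3 + 0.3 + 0.07 + 0 + 0.2 + 0.46
 = 1.77

1.77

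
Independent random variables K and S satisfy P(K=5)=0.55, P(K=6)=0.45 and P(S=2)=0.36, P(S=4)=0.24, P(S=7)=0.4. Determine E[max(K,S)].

6.07

E[max(K,S)] = Σ_k Σ_s max(k,s) · P(K=k)P(S=s)
 = 5·0.198 + 5·0.132 + 7·0.22 + 6·0.162 + 6·0.108 + 7·0.18
 = 0.99 + 0.66 + 1.54 + 0.972 + 0.648 + 1.26
 = 6.07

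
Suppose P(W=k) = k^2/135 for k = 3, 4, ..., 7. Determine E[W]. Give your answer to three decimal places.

E[W] = Σ w·P(W=w)
 = 3·1/15 + 4·16/135 + 5·5/27 + 6·4/15 + 7·49/135
 = 1/5 + 64/135 + 25/27 + 8/5 + 343/135
 = 155/27

5.741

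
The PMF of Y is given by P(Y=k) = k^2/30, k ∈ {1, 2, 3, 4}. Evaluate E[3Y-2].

E[3Y-2] = Σ (3y-2)·P(Y=y)
 = 1·1/30 + 4·2/15 + 7·3/10 + 10·8/15
 = 1/30 + 8/15 + 21/10 + 16/3
 = 8

8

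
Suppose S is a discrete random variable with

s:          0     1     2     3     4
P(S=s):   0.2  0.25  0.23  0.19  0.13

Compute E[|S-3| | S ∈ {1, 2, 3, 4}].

1.075

P(S ∈ {1, 2, 3, 4}) = 0.25 + 0.23 + 0.19 + 0.13 = 0.8.
E[|S-3| | S ∈ {1, 2, 3, 4}] = [2·0.25 + 1·0.23 + 0·0.19 + 1·0.13] / 0.8
 = 0.86 / 0.8
 = 43/40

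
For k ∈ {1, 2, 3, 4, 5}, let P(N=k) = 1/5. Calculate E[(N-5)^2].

6

E[(N-5)^2] = Σ (n-5)^2·P(N=n)
 = 16·1/5 + 9·1/5 + 4·1/5 + 1·1/5 + 0·1/5
 = 16/5 + 9/5 + 4/5 + 1/5 + 0
 = 6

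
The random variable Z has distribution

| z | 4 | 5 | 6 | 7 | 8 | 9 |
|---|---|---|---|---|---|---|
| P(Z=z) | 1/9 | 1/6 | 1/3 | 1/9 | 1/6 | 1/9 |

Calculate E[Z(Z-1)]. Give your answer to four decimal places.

36.6667

E[Z(Z-1)] = Σ z(z-1)·P(Z=z)
 = 12·1/9 + 20·1/6 + 30·1/3 + 42·1/9 + 56·1/6 + 72·1/9
 = 4/3 + 10/3 + 10 + 14/3 + 28/3 + 8
 = 110/3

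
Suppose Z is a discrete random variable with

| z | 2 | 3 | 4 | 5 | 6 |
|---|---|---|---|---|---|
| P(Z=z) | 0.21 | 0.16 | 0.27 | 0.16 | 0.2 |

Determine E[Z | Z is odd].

P(Z is odd) = 0.16 + 0.16 = 0.32.
E[Z | Z is odd] = [3·0.16 + 5·0.16] / 0.32
 = 1.28 / 0.32
 = 4

4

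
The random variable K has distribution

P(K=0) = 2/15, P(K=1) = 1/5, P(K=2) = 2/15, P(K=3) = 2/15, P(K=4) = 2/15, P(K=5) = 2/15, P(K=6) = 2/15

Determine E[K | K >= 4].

5

P(K >= 4) = 2/15 + 2/15 + 2/15 = 2/5.
E[K | K >= 4] = [4·2/15 + 5·2/15 + 6·2/15] / (2/5)
 = 2 / (2/5)
 = 5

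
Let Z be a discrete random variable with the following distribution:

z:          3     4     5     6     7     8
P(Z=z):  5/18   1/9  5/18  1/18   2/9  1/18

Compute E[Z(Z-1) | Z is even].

27.5

P(Z is even) = 1/9 + 1/18 + 1/18 = 2/9.
E[Z(Z-1) | Z is even] = [12·1/9 + 30·1/18 + 56·1/18] / (2/9)
 = 55/9 / (2/9)
 = 55/2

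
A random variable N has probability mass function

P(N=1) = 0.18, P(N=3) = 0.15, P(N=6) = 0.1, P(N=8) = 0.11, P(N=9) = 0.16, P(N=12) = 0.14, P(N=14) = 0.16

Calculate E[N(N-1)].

E[N(N-1)] = Σ n(n-1)·P(N=n)
 = 0·0.18 + 6·0.15 + 30·0.1 + 56·0.11 + 72·0.16 + 132·0.14 + 182·0.16
 = 0 + 0.9 + 3 + 6.16 + 11.52 + 18.48 + 29.12
 = 69.18

69.18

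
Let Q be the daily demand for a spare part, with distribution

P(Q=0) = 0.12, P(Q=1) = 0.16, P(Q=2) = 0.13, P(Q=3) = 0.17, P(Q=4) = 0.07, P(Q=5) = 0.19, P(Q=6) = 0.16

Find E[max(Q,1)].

3.24

E[max(Q,1)] = Σ max(q,1)·P(Q=q)
 = 1·0.12 + 1·0.16 + 2·0.13 + 3·0.17 + 4·0.07 + 5·0.19 + 6·0.16
 = 0.12 + 0.16 + 0.26 + 0.51 + 0.28 + 0.95 + 0.96
 = 3.24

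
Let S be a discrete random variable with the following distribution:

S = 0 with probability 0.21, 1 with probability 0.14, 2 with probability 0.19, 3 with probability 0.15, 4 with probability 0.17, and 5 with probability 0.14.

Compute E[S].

E[S] = Σ s·P(S=s)
 = 0·0.21 + 1·0.14 + 2·0.19 + 3·0.15 + 4·0.17 + 5·0.14
 = 0 + 0.14 + 0.38 + 0.45 + 0.68 + 0.7
 = 2.35

2.35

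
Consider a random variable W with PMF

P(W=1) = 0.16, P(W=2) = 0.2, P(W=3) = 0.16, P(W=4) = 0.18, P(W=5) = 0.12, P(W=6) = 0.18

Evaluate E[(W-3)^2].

3.12

E[(W-3)^2] = Σ (w-3)^2·P(W=w)
 = 4·0.16 + 1·0.2 + 0·0.16 + 1·0.18 + 4·0.12 + 9·0.18
 = 0.64 + 0.2 + 0 + 0.18 + 0.48 + 1.62
 = 3.12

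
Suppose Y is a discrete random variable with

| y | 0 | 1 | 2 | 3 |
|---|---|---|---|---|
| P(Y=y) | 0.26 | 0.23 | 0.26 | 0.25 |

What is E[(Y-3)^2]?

3.52

E[(Y-3)^2] = Σ (y-3)^2·P(Y=y)
 = 9·0.26 + 4·0.23 + 1·0.26 + 0·0.25
 = 2.34 + 0.92 + 0.26 + 0
 = 3.52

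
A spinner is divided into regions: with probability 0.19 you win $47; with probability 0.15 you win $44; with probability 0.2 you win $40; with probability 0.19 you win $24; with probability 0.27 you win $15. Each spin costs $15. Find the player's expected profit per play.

E[payout] = 47·0.19 + 44·0.15 + 40·0.2 + 24·0.19 + 15·0.27
 = 8.93 + 6.6 + 8 + 4.56 + 4.05
 = 32.14
Net = 32.14 - 15 = 17.14

17.14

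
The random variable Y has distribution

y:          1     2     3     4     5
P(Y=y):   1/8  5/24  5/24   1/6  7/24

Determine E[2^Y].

E[2^Y] = Σ 2^y·P(Y=y)
 = 2·1/8 + 4·5/24 + 8·5/24 + 16·1/6 + 32·7/24
 = 1/4 + 5/6 + 5/3 + 8/3 + 28/3
 = 59/4

14.75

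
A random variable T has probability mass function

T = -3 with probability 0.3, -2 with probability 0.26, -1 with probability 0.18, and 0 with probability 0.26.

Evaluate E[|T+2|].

E[|T+2|] = Σ |t+2|·P(T=t)
 = 1·0.3 + 0·0.26 + 1·0.18 + 2·0.26
 = 0.3 + 0 + 0.18 + 0.52
 = 1

1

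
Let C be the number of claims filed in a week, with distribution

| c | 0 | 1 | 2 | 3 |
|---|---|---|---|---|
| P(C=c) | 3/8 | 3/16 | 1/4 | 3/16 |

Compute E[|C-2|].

1.125

E[|C-2|] = Σ |c-2|·P(C=c)
 = 2·3/8 + 1·3/16 + 0·1/4 + 1·3/16
 = 3/4 + 3/16 + 0 + 3/16
 = 9/8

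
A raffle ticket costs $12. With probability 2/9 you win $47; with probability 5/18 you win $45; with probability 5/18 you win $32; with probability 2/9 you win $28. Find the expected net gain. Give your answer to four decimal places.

E[payout] = 47·2/9 + 45·5/18 + 32·5/18 + 28·2/9
 = 94/9 + 25/2 + 80/9 + 56/9
 = 685/18
Net = 685/18 - 12 = 469/18

26.0556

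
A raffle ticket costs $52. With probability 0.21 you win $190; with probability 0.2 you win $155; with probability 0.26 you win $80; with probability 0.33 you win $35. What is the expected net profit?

51.25

E[payout] = 190·0.21 + 155·0.2 + 80·0.26 + 35·0.33
 = 39.9 + 31 + 20.8 + 11.55
 = 103.25
Net = 103.25 - 52 = 51.25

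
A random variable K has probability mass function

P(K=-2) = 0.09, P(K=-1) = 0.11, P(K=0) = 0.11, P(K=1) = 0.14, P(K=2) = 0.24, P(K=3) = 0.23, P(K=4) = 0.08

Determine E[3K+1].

5.02

E[3K+1] = Σ (3k+1)·P(K=k)
 = (-5)·0.09 + (-2)·0.11 + 1·0.11 + 4·0.14 + 7·0.24 + 10·0.23 + 13·0.08
 = (-0.45) + (-0.22) + 0.11 + 0.56 + 1.68 + 2.3 + 1.04
 = 5.02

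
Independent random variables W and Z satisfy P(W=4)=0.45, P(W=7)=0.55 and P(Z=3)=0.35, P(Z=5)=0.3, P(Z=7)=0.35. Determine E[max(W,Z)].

E[max(W,Z)] = Σ_w Σ_z max(w,z) · P(W=w)P(Z=z)
 = 4·0.1575 + 5·0.135 + 7·0.1575 + 7·0.1925 + 7·0.165 + 7·0.1925
 = 0.63 + 0.675 + 1.1025 + 1.3475 + 1.155 + 1.3475
 = 6.2575

6.2575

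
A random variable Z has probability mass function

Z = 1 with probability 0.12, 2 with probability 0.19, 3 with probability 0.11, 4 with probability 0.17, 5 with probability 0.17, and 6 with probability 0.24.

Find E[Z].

E[Z] = Σ z·P(Z=z)
 = 1·0.12 + 2·0.19 + 3·0.11 + 4·0.17 + 5·0.17 + 6·0.24
 = 0.12 + 0.38 + 0.33 + 0.68 + 0.85 + 1.44
 = 3.8

3.8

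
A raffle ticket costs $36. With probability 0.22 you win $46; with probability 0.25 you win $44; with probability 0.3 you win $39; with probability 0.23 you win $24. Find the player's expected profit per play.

E[payout] = 46·0.22 + 44·0.25 + 39·0.3 + 24·0.23
 = 10.12 + 11 + 11.7 + 5.52
 = 38.34
Net = 38.34 - 36 = 2.34

2.34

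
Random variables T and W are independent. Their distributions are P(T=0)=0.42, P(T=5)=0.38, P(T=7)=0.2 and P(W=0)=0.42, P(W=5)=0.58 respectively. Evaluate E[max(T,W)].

E[max(T,W)] = Σ_t Σ_w max(t,w) · P(T=t)P(W=w)
 = 0·0.1764 + 5·0.2436 + 5·0.1596 + 5·0.2204 + 7·0.084 + 7·0.116
 = 0 + 1.218 + 0.798 + 1.102 + 0.588 + 0.812
 = 4.518

4.518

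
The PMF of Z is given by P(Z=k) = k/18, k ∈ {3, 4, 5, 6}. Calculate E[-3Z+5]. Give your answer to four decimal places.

-9.3333

E[-3Z+5] = Σ (-3z+5)·P(Z=z)
 = (-4)·1/6 + (-7)·2/9 + (-10)·5/18 + (-13)·1/3
 = (-2/3) + (-14/9) + (-25/9) + (-13/3)
 = -28/3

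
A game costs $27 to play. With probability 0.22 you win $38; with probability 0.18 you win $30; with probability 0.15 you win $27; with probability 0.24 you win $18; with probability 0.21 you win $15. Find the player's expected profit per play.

-1.72

E[payout] = 38·0.22 + 30·0.18 + 27·0.15 + 18·0.24 + 15·0.21
 = 8.36 + 5.4 + 4.05 + 4.32 + 3.15
 = 25.28
Net = 25.28 - 27 = -1.72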